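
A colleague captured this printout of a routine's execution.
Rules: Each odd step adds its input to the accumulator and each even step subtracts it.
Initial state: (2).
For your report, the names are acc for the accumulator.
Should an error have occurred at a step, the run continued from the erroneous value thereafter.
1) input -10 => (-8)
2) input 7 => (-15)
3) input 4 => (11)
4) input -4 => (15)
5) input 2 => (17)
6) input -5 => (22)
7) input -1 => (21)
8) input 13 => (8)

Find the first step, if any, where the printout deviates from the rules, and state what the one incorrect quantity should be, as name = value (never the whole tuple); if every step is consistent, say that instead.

step 3, acc = -11

Step 1: acc = 2 + -10 = -8 — consistent with the printout.
Step 2: acc = -8 - 7 = -15 — consistent with the printout.
Step 3: acc = -15 + 4 = -11 — the recorded entry deviates here.
Conclusion: step 3 carries the first error; the entry should be acc = -11.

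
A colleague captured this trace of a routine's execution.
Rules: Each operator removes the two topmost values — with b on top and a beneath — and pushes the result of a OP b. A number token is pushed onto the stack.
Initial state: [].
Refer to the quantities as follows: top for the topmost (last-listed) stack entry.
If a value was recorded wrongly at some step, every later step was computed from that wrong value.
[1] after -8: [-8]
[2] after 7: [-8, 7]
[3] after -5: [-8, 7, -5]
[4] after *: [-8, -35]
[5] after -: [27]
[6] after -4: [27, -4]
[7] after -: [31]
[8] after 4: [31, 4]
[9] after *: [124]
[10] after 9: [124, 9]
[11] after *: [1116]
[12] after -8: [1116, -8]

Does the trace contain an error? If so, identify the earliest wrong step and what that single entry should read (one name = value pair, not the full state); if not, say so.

no error

Recomputing the run from the initial state:
step 1: [-8]
step 2: [-8, 7]
step 3: [-8, 7, -5]
step 4: [-8, -35]
step 5: [27]
step 6: [27, -4]
step 7: [31]
step 8: [31, 4]
step 9: [124]
step 10: [124, 9]
step 11: [1116]
step 12: [1116, -8]
This matches the trace at every step.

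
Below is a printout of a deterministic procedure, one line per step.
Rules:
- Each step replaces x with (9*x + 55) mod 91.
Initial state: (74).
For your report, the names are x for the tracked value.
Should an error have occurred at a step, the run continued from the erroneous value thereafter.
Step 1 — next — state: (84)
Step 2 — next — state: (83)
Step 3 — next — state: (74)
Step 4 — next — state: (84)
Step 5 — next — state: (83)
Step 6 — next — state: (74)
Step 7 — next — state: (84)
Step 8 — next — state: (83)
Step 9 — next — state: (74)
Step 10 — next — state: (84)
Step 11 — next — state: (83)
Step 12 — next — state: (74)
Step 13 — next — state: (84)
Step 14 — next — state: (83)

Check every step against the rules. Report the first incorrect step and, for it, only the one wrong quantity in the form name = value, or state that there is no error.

no error

Recomputing the run from the initial state:
step 1: x = 84
step 2: x = 83
step 3: x = 74
step 4: x = 84
step 5: x = 83
step 6: x = 74
step 7: x = 84
step 8: x = 83
step 9: x = 74
step 10: x = 84
step 11: x = 83
step 12: x = 74
step 13: x = 84
step 14: x = 83
This matches the printout at every step.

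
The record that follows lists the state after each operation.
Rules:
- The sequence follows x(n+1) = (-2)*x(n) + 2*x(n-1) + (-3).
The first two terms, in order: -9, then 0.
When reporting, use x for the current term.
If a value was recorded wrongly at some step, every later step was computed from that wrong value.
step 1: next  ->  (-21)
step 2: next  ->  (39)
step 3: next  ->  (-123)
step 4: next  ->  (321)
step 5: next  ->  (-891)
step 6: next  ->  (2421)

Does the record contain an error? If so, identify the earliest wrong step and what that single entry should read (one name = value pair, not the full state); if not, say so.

no error

Recomputing the run from the initial state:
step 1: x = -21
step 2: x = 39
step 3: x = -123
step 4: x = 321
step 5: x = -891
step 6: x = 2421
This matches the record at every step.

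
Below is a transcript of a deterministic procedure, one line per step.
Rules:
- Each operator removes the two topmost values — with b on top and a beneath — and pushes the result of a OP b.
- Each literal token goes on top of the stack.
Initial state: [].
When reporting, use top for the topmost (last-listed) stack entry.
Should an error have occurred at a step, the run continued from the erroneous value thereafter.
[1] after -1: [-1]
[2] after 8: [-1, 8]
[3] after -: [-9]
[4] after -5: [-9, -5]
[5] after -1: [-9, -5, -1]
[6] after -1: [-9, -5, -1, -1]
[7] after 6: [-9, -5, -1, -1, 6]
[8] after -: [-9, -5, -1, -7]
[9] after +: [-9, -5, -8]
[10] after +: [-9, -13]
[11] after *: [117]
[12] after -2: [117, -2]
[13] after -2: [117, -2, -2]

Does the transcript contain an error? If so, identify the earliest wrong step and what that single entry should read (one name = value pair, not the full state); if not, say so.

no error

step 1: push -1: top = -1 -> in agreement
step 2: push 8: top = 8 -> in agreement
step 3: -1 - 8 = -9 -> in agreement
step 4: push -5: top = -5 -> consistent with the transcript
step 5: push -1: top = -1 -> consistent with the transcript
step 6: push -1: top = -1 -> consistent with the transcript
step 7: push 6: top = 6 -> matches
step 8: -1 - 6 = -7 -> same as recorded
step 9: -1 + -7 = -8 -> in agreement
step 10: -5 + -8 = -13 -> matches
step 11: -9 * -13 = 117 -> agrees with the transcript
step 12: push -2: top = -2 -> verified
step 13: push -2: top = -2 -> in agreement
No step deviates from the rules.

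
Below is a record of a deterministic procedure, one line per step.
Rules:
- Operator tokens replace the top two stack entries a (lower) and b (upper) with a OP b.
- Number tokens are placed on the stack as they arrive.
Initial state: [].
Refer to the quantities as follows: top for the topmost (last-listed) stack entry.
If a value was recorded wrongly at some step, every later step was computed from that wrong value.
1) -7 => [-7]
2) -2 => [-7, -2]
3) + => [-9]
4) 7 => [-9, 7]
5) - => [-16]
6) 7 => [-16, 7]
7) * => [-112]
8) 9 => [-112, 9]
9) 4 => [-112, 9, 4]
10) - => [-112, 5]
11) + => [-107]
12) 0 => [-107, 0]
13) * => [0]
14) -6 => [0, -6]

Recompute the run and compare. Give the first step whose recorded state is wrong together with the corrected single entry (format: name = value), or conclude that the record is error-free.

no error

step 1: push -7: top = -7 -> confirmed correct
step 2: push -2: top = -2 -> checks out
step 3: -7 + -2 = -9 -> agrees with the record
step 4: push 7: top = 7 -> in agreement
step 5: -9 - 7 = -16 -> checks out
step 6: push 7: top = 7 -> same as recorded
step 7: -16 * 7 = -112 -> same as recorded
step 8: push 9: top = 9 -> agrees with the record
step 9: push 4: top = 4 -> verified
step 10: 9 - 4 = 5 -> consistent with the record
step 11: -112 + 5 = -107 -> agrees with the record
step 12: push 0: top = 0 -> verified
step 13: -107 * 0 = 0 -> in agreement
step 14: push -6: top = -6 -> consistent with the record
Nothing is out of place; the run is error-free.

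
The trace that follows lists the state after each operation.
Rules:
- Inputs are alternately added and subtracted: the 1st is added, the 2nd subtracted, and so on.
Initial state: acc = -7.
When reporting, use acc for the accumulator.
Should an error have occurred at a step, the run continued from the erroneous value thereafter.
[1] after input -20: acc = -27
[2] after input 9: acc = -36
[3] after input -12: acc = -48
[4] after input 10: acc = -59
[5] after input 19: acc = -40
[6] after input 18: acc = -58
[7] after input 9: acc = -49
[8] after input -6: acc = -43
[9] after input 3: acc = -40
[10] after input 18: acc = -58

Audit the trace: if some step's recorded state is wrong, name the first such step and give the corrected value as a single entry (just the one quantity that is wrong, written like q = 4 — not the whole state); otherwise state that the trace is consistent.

Recomputing the run from the initial state:
step 1: acc = -27
step 2: acc = -36
step 3: acc = -48
step 4: acc = -58
step 5: acc = -39
step 6: acc = -57
step 7: acc = -48
step 8: acc = -42
step 9: acc = -39
step 10: acc = -57
The first disagreement with the trace is at step 4, where the value should be acc = -58.

step 4, acc = -58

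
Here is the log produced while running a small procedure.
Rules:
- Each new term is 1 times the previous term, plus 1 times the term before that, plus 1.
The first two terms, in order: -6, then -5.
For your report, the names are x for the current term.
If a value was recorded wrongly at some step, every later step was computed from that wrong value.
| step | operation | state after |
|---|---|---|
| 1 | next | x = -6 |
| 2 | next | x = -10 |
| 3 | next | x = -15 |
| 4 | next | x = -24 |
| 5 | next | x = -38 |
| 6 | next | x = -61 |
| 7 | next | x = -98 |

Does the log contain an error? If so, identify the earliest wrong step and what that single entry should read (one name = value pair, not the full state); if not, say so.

step 1, x = -10

step 1: x = 1*(-5) + (1)*(-6) + (1) = -10 -> the log has a different value
The audit stops at step 1: the recorded entry is wrong and should be x = -10.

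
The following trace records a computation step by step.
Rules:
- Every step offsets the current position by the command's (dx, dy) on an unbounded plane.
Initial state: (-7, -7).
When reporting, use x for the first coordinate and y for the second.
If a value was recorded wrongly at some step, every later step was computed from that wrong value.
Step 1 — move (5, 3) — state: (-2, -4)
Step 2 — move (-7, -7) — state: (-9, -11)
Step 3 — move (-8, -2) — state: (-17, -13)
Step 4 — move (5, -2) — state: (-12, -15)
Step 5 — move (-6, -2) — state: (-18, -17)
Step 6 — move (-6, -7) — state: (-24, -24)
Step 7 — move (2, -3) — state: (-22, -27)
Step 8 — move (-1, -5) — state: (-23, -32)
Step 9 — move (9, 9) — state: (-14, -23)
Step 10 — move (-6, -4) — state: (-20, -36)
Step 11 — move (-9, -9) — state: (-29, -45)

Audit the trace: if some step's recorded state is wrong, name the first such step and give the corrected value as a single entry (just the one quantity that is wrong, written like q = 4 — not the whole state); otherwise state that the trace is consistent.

step 10, y = -27

Recomputing the run from the initial state:
step 1: x = -2, y = -4
step 2: x = -9, y = -11
step 3: x = -17, y = -13
step 4: x = -12, y = -15
step 5: x = -18, y = -17
step 6: x = -24, y = -24
step 7: x = -22, y = -27
step 8: x = -23, y = -32
step 9: x = -14, y = -23
step 10: x = -20, y = -27
step 11: x = -29, y = -36
The first disagreement with the trace is at step 10, where the value should be y = -27.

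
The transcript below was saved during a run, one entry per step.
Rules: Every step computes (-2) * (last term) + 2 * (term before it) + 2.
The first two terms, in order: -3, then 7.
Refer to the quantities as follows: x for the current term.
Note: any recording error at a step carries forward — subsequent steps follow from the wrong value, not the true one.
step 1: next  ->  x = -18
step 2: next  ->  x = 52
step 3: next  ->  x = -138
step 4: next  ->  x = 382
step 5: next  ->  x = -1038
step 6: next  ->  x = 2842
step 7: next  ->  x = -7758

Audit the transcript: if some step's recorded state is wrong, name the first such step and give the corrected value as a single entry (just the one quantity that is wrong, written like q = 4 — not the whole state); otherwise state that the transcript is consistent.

no error

step 1: x = -2*(7) + (2)*(-3) + (2) = -18 -> matches
step 2: x = -2*(-18) + (2)*(7) + (2) = 52 -> exactly as logged
step 3: x = -2*(52) + (2)*(-18) + (2) = -138 -> verified
step 4: x = -2*(-138) + (2)*(52) + (2) = 382 -> confirmed correct
step 5: x = -2*(382) + (2)*(-138) + (2) = -1038 -> exactly as logged
step 6: x = -2*(-1038) + (2)*(382) + (2) = 2842 -> no discrepancy
step 7: x = -2*(2842) + (2)*(-1038) + (2) = -7758 -> matches
Each recorded entry agrees with the recomputation.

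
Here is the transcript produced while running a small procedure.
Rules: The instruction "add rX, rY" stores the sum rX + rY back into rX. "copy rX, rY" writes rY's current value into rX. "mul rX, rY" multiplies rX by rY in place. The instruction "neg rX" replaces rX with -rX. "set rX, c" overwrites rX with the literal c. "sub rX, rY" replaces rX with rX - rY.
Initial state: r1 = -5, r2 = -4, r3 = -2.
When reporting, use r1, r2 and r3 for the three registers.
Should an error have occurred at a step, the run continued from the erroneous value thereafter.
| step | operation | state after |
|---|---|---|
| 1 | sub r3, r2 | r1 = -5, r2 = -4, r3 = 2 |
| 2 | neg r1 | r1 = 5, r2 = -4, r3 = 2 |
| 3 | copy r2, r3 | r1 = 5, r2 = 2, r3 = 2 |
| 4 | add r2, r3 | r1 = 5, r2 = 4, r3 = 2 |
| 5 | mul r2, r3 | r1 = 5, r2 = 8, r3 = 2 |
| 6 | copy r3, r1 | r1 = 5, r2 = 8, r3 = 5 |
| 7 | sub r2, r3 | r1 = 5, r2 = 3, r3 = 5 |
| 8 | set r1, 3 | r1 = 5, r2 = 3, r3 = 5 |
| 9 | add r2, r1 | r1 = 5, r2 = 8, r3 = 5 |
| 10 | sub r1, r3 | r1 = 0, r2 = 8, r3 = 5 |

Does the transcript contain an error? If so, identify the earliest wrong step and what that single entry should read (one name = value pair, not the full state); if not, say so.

step 8, r1 = 3

step 1: r3 = -2 - -4 = 2 -> confirmed correct
step 2: r1 = -(-5) = 5 -> checks out
step 3: r2 = 2 -> matches
step 4: r2 = 2 + 2 = 4 -> same as recorded
step 5: r2 = 4 * 2 = 8 -> in agreement
step 6: r3 = 5 -> exactly as logged
step 7: r2 = 8 - 5 = 3 -> confirmed correct
step 8: r1 = 3 -> the transcript has a different value
So the first discrepancy is step 8, where the right value is r1 = 3.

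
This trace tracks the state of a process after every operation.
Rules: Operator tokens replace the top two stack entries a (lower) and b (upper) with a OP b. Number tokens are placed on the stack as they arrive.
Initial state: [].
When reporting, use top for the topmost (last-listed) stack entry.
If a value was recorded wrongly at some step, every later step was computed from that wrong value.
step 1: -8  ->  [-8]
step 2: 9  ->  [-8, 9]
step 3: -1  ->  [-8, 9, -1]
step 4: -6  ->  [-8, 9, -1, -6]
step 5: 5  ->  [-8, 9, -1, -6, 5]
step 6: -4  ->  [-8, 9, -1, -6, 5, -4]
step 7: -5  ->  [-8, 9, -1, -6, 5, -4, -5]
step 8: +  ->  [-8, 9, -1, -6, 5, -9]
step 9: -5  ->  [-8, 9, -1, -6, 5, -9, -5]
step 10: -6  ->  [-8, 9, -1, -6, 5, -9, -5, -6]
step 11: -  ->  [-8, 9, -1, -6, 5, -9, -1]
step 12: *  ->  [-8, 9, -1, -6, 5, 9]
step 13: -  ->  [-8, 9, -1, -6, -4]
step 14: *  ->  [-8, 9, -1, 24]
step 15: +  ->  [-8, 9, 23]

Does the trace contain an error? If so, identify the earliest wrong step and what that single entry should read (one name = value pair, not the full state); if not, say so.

step 1: push -8: top = -8 -> agrees with the trace
step 2: push 9: top = 9 -> no discrepancy
step 3: push -1: top = -1 -> exactly as logged
step 4: push -6: top = -6 -> agrees with the trace
step 5: push 5: top = 5 -> no discrepancy
step 6: push -4: top = -4 -> consistent with the trace
step 7: push -5: top = -5 -> no discrepancy
step 8: -4 + -5 = -9 -> verified
step 9: push -5: top = -5 -> checks out
step 10: push -6: top = -6 -> consistent with the trace
step 11: -5 - -6 = 1 -> a discrepancy with the trace
The earliest wrong entry is at step 11: it should read top = 1.

step 11, top = 1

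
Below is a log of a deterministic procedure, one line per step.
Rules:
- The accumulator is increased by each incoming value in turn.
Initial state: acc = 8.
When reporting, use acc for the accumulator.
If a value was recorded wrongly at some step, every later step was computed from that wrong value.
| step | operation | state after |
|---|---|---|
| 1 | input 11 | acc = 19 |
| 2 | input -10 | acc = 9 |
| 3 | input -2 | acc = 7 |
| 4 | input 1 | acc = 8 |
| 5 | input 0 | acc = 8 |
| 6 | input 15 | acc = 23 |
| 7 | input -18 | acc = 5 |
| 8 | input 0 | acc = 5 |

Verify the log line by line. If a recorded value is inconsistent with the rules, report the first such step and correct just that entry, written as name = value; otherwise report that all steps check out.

Recomputing the run from the initial state:
step 1: acc = 19
step 2: acc = 9
step 3: acc = 7
step 4: acc = 8
step 5: acc = 8
step 6: acc = 23
step 7: acc = 5
step 8: acc = 5
This matches the log at every step.

no error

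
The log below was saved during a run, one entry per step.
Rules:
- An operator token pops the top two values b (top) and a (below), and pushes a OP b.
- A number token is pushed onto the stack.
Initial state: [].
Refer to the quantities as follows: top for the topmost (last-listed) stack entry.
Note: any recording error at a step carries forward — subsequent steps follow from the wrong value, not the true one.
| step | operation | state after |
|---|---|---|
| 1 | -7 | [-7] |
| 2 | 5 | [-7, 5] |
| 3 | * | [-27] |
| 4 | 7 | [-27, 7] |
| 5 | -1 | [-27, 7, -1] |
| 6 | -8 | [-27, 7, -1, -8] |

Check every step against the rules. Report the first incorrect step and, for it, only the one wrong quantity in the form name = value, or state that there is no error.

step 3, top = -35

Step 1: push -7: top = -7 — same as recorded.
Step 2: push 5: top = 5 — agrees with the log.
Step 3: -7 * 5 = -35 — the log has a different value.
That makes step 3 the first incorrect line — top = -35 is what it should show.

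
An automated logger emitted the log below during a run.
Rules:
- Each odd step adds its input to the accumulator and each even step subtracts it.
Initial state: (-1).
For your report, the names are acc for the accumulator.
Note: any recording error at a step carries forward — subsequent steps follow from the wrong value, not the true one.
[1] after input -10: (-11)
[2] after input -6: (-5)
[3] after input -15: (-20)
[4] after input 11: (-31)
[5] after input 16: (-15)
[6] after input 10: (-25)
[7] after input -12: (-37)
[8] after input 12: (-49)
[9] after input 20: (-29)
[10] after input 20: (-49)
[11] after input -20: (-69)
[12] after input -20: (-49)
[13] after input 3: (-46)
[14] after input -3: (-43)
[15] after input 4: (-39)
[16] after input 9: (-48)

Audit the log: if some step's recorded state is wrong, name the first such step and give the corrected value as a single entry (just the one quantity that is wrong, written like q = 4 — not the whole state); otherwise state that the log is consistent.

step 1: acc = -1 + -10 = -11 -> agrees with the log
step 2: acc = -11 - -6 = -5 -> in agreement
step 3: acc = -5 + -15 = -20 -> agrees with the log
step 4: acc = -20 - 11 = -31 -> confirmed correct
step 5: acc = -31 + 16 = -15 -> confirmed correct
step 6: acc = -15 - 10 = -25 -> exactly as logged
step 7: acc = -25 + -12 = -37 -> consistent with the log
step 8: acc = -37 - 12 = -49 -> checks out
step 9: acc = -49 + 20 = -29 -> agrees with the log
step 10: acc = -29 - 20 = -49 -> same as recorded
step 11: acc = -49 + -20 = -69 -> agrees with the log
step 12: acc = -69 - -20 = -49 -> verified
step 13: acc = -49 + 3 = -46 -> checks out
step 14: acc = -46 - -3 = -43 -> same as recorded
step 15: acc = -43 + 4 = -39 -> exactly as logged
step 16: acc = -39 - 9 = -48 -> matches
Every step is consistent.

no error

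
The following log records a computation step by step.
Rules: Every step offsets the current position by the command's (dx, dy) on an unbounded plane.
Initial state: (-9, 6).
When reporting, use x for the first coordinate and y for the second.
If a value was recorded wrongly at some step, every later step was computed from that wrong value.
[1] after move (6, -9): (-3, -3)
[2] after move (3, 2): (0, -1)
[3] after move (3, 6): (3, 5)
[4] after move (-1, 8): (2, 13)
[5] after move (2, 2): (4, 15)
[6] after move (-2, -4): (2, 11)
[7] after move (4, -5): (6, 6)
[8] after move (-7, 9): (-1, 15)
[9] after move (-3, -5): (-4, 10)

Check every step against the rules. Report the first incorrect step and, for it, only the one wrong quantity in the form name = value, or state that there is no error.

1. x = -9 + (6) = -3, y = 6 + (-9) = -3 (exactly as logged)
2. x = -3 + (3) = 0, y = -3 + (2) = -1 (in agreement)
3. x = 0 + (3) = 3, y = -1 + (6) = 5 (exactly as logged)
4. x = 3 + (-1) = 2, y = 5 + (8) = 13 (confirmed correct)
5. x = 2 + (2) = 4, y = 13 + (2) = 15 (agrees with the log)
6. x = 4 + (-2) = 2, y = 15 + (-4) = 11 (in agreement)
7. x = 2 + (4) = 6, y = 11 + (-5) = 6 (consistent with the log)
8. x = 6 + (-7) = -1, y = 6 + (9) = 15 (same as recorded)
9. x = -1 + (-3) = -4, y = 15 + (-5) = 10 (same as recorded)
The recomputation confirms every line.

no error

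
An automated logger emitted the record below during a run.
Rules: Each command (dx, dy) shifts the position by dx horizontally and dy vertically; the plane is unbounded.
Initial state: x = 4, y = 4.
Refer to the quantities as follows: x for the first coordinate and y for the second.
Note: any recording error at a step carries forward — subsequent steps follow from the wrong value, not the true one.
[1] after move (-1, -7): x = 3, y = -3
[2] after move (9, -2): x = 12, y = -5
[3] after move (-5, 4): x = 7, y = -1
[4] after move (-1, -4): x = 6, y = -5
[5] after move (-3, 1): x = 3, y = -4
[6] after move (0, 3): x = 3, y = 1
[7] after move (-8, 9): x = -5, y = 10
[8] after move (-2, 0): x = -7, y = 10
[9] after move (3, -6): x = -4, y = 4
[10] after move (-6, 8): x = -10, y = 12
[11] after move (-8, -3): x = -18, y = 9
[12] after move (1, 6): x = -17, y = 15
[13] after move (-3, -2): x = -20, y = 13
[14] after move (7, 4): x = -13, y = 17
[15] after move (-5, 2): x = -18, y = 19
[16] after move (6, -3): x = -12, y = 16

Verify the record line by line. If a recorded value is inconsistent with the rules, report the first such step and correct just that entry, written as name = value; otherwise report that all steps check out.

step 6, y = -1

step 1: x = 4 + (-1) = 3, y = 4 + (-7) = -3 -> consistent with the record
step 2: x = 3 + (9) = 12, y = -3 + (-2) = -5 -> agrees with the record
step 3: x = 12 + (-5) = 7, y = -5 + (4) = -1 -> in agreement
step 4: x = 7 + (-1) = 6, y = -1 + (-4) = -5 -> exactly as logged
step 5: x = 6 + (-3) = 3, y = -5 + (1) = -4 -> in agreement
step 6: x = 3 + (0) = 3, y = -4 + (3) = -1 -> the entry is off here
Conclusion: step 6 carries the first error; the entry should be y = -1.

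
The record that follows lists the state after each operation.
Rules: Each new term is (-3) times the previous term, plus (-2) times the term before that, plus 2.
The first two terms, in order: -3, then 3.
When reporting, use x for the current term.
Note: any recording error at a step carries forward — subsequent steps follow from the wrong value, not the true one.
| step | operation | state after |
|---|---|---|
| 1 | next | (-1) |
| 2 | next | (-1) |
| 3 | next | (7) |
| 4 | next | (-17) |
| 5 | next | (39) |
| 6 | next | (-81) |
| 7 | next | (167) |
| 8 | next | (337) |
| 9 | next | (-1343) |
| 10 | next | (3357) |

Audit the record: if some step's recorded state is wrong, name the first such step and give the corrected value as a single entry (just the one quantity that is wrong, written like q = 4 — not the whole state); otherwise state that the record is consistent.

step 8, x = -337

Recomputing the run from the initial state:
step 1: x = -1
step 2: x = -1
step 3: x = 7
step 4: x = -17
step 5: x = 39
step 6: x = -81
step 7: x = 167
step 8: x = -337
step 9: x = 679
step 10: x = -1361
The first disagreement with the record is at step 8, where the value should be x = -337.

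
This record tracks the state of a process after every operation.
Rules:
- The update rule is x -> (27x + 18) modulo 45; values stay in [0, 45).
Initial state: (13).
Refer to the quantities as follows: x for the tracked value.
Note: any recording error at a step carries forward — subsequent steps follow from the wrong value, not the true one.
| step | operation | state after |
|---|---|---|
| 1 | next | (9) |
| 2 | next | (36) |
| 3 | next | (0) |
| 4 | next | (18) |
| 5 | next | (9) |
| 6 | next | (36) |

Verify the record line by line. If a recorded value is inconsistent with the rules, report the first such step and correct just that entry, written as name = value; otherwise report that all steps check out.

no error

Recomputing the run from the initial state:
step 1: x = 9
step 2: x = 36
step 3: x = 0
step 4: x = 18
step 5: x = 9
step 6: x = 36
This matches the record at every step.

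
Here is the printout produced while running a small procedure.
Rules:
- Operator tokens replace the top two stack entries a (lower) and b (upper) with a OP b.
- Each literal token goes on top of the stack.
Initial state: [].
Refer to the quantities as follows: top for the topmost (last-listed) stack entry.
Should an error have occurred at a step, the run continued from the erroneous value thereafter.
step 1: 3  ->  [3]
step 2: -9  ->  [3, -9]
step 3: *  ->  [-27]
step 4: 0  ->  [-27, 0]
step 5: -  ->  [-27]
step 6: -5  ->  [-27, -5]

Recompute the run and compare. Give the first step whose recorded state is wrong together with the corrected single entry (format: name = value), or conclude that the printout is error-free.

no error

Step 1: push 3: top = 3 — consistent with the printout.
Step 2: push -9: top = -9 — agrees with the printout.
Step 3: 3 * -9 = -27 — matches.
Step 4: push 0: top = 0 — exactly as logged.
Step 5: -27 - 0 = -27 — same as recorded.
Step 6: push -5: top = -5 — checks out.
The recomputation confirms every line.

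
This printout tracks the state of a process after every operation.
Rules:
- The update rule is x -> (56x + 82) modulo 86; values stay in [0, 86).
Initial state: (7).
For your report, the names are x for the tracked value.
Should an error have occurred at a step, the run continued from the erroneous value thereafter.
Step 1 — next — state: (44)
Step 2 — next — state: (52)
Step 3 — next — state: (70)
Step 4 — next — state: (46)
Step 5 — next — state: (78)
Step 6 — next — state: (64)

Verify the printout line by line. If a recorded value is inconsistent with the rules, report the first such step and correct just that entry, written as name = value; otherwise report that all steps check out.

no error

1. x = (56*7 + 82) mod 86 = 44 (confirmed correct)
2. x = (56*44 + 82) mod 86 = 52 (verified)
3. x = (56*52 + 82) mod 86 = 70 (agrees with the printout)
4. x = (56*70 + 82) mod 86 = 46 (confirmed correct)
5. x = (56*46 + 82) mod 86 = 78 (verified)
6. x = (56*78 + 82) mod 86 = 64 (verified)
The recomputation confirms every line.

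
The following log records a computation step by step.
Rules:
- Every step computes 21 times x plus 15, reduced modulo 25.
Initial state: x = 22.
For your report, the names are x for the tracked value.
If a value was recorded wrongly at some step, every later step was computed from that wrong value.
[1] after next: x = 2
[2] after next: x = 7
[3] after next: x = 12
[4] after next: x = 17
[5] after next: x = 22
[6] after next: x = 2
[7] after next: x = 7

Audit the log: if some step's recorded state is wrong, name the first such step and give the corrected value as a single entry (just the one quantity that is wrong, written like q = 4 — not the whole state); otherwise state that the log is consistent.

Recomputing the run from the initial state:
step 1: x = 2
step 2: x = 7
step 3: x = 12
step 4: x = 17
step 5: x = 22
step 6: x = 2
step 7: x = 7
This matches the log at every step.

no error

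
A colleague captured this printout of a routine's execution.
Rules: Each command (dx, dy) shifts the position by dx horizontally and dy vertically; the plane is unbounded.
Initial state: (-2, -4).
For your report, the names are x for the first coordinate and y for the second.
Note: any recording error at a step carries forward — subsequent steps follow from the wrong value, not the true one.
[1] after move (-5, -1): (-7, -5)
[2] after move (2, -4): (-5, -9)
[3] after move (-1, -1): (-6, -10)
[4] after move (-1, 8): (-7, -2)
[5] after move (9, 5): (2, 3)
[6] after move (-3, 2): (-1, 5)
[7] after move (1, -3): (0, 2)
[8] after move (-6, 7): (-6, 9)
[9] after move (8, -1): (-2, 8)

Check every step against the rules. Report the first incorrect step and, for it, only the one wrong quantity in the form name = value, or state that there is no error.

step 1: x = -2 + (-5) = -7, y = -4 + (-1) = -5 -> checks out
step 2: x = -7 + (2) = -5, y = -5 + (-4) = -9 -> consistent with the printout
step 3: x = -5 + (-1) = -6, y = -9 + (-1) = -10 -> matches
step 4: x = -6 + (-1) = -7, y = -10 + (8) = -2 -> exactly as logged
step 5: x = -7 + (9) = 2, y = -2 + (5) = 3 -> verified
step 6: x = 2 + (-3) = -1, y = 3 + (2) = 5 -> matches
step 7: x = -1 + (1) = 0, y = 5 + (-3) = 2 -> consistent with the printout
step 8: x = 0 + (-6) = -6, y = 2 + (7) = 9 -> matches
step 9: x = -6 + (8) = 2, y = 9 + (-1) = 8 -> first mismatch against the printout
First incorrect step: 9; the correct value is x = 2.

step 9, x = 2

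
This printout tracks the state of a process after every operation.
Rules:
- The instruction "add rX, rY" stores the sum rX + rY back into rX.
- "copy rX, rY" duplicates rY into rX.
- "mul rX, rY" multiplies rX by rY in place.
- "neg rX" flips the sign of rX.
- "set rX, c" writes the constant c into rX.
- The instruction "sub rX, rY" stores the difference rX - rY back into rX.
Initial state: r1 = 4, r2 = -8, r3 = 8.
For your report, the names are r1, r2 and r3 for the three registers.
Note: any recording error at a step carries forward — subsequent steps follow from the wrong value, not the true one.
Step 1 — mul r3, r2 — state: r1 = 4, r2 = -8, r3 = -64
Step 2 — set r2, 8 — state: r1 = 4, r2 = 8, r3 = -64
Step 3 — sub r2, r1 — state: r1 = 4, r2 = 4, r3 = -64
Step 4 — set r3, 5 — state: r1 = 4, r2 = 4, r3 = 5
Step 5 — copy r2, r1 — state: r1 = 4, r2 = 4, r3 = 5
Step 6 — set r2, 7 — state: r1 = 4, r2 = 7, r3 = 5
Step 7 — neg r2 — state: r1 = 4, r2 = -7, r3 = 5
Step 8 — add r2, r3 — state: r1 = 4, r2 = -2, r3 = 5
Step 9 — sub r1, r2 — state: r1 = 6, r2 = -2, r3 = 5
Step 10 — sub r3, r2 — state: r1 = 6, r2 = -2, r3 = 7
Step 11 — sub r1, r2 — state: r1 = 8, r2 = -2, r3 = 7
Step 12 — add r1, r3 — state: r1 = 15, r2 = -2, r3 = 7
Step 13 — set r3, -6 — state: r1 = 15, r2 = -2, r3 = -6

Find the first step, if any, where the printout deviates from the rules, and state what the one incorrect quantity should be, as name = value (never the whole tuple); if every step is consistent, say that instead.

no error

step 1: r3 = 8 * -8 = -64 -> same as recorded
step 2: r2 = 8 -> exactly as logged
step 3: r2 = 8 - 4 = 4 -> consistent with the printout
step 4: r3 = 5 -> confirmed correct
step 5: r2 = 4 -> confirmed correct
step 6: r2 = 7 -> same as recorded
step 7: r2 = -(7) = -7 -> exactly as logged
step 8: r2 = -7 + 5 = -2 -> in agreement
step 9: r1 = 4 - -2 = 6 -> agrees with the printout
step 10: r3 = 5 - -2 = 7 -> exactly as logged
step 11: r1 = 6 - -2 = 8 -> checks out
step 12: r1 = 8 + 7 = 15 -> matches
step 13: r3 = -6 -> confirmed correct
All steps check out; nothing to correct.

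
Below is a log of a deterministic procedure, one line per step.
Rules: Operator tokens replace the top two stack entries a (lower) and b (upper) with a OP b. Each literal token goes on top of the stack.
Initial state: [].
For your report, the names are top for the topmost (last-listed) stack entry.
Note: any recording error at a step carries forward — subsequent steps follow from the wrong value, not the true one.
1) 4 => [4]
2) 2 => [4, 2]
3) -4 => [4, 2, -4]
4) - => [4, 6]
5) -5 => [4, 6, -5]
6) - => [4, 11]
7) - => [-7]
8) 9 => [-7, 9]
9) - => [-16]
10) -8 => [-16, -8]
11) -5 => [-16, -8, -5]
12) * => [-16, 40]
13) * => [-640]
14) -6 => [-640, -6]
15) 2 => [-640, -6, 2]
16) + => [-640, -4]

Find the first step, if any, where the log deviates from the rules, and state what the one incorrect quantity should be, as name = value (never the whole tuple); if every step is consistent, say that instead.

no error

1. push 4: top = 4 (matches)
2. push 2: top = 2 (matches)
3. push -4: top = -4 (checks out)
4. 2 - -4 = 6 (in agreement)
5. push -5: top = -5 (checks out)
6. 6 - -5 = 11 (checks out)
7. 4 - 11 = -7 (matches)
8. push 9: top = 9 (checks out)
9. -7 - 9 = -16 (exactly as logged)
10. push -8: top = -8 (agrees with the log)
11. push -5: top = -5 (consistent with the log)
12. -8 * -5 = 40 (exactly as logged)
13. -16 * 40 = -640 (exactly as logged)
14. push -6: top = -6 (no discrepancy)
15. push 2: top = 2 (consistent with the log)
16. -6 + 2 = -4 (in agreement)
The recomputation confirms every line.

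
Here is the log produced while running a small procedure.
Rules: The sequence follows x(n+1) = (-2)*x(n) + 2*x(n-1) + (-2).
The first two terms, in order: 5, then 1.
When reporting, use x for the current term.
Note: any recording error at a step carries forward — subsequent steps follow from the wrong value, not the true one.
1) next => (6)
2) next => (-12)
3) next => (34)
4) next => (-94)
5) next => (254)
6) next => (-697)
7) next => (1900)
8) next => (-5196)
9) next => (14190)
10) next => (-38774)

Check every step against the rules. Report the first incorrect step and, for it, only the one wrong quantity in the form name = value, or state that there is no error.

step 1: x = -2*(1) + (2)*(5) + (-2) = 6 -> verified
step 2: x = -2*(6) + (2)*(1) + (-2) = -12 -> same as recorded
step 3: x = -2*(-12) + (2)*(6) + (-2) = 34 -> agrees with the log
step 4: x = -2*(34) + (2)*(-12) + (-2) = -94 -> no discrepancy
step 5: x = -2*(-94) + (2)*(34) + (-2) = 254 -> in agreement
step 6: x = -2*(254) + (2)*(-94) + (-2) = -698 -> the entry is off here
Step 6 is the first one off; corrected, x = -698.

step 6, x = -698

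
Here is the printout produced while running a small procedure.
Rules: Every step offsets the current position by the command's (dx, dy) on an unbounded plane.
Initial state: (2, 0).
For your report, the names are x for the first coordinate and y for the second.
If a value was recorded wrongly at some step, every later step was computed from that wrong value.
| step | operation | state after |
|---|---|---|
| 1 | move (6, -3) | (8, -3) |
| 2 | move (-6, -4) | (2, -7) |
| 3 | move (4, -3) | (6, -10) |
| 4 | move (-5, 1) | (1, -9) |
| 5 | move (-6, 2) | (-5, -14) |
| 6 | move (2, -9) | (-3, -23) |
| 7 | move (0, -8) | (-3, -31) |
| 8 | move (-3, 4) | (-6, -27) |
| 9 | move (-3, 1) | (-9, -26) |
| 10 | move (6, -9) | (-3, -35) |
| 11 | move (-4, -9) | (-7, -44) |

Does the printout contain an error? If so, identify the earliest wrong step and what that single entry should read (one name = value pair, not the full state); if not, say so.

step 5, y = -7

1. x = 2 + (6) = 8, y = 0 + (-3) = -3 (agrees with the printout)
2. x = 8 + (-6) = 2, y = -3 + (-4) = -7 (consistent with the printout)
3. x = 2 + (4) = 6, y = -7 + (-3) = -10 (confirmed correct)
4. x = 6 + (-5) = 1, y = -10 + (1) = -9 (verified)
5. x = 1 + (-6) = -5, y = -9 + (2) = -7 (the printout has a different value)
The earliest wrong entry is at step 5: it should read y = -7.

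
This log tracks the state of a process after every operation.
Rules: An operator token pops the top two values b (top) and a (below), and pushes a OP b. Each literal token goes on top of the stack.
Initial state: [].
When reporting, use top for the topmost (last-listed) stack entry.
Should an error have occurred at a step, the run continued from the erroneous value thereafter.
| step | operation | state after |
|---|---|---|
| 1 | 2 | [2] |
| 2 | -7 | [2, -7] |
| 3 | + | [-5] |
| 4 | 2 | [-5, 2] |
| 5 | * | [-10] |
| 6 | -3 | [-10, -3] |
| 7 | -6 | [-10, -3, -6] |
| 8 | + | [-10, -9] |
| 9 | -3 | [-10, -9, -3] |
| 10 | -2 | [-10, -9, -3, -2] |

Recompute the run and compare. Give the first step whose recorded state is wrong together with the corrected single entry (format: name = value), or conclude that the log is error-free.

no error

step 1: push 2: top = 2 -> same as recorded
step 2: push -7: top = -7 -> matches
step 3: 2 + -7 = -5 -> matches
step 4: push 2: top = 2 -> verified
step 5: -5 * 2 = -10 -> consistent with the log
step 6: push -3: top = -3 -> same as recorded
step 7: push -6: top = -6 -> agrees with the log
step 8: -3 + -6 = -9 -> checks out
step 9: push -3: top = -3 -> in agreement
step 10: push -2: top = -2 -> agrees with the log
Every step is consistent.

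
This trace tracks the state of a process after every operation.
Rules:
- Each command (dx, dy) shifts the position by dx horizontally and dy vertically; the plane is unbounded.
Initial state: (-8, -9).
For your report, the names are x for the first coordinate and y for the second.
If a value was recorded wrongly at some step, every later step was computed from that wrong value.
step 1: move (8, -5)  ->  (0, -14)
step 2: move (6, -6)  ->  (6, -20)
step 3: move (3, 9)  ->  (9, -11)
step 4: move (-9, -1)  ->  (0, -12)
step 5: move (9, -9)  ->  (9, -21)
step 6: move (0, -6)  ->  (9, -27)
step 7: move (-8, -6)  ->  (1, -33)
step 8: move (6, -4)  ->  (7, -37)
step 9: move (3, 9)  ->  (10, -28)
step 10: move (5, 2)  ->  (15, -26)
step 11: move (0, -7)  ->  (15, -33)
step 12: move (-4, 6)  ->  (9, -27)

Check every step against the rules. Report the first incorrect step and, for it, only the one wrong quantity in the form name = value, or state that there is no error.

Step 1: x = -8 + (8) = 0, y = -9 + (-5) = -14 — checks out.
Step 2: x = 0 + (6) = 6, y = -14 + (-6) = -20 — same as recorded.
Step 3: x = 6 + (3) = 9, y = -20 + (9) = -11 — confirmed correct.
Step 4: x = 9 + (-9) = 0, y = -11 + (-1) = -12 — agrees with the trace.
Step 5: x = 0 + (9) = 9, y = -12 + (-9) = -21 — confirmed correct.
Step 6: x = 9 + (0) = 9, y = -21 + (-6) = -27 — in agreement.
Step 7: x = 9 + (-8) = 1, y = -27 + (-6) = -33 — exactly as logged.
Step 8: x = 1 + (6) = 7, y = -33 + (-4) = -37 — consistent with the trace.
Step 9: x = 7 + (3) = 10, y = -37 + (9) = -28 — verified.
Step 10: x = 10 + (5) = 15, y = -28 + (2) = -26 — same as recorded.
Step 11: x = 15 + (0) = 15, y = -26 + (-7) = -33 — verified.
Step 12: x = 15 + (-4) = 11, y = -33 + (6) = -27 — the trace disagrees here.
The earliest wrong entry is at step 12: it should read x = 11.

step 12, x = 11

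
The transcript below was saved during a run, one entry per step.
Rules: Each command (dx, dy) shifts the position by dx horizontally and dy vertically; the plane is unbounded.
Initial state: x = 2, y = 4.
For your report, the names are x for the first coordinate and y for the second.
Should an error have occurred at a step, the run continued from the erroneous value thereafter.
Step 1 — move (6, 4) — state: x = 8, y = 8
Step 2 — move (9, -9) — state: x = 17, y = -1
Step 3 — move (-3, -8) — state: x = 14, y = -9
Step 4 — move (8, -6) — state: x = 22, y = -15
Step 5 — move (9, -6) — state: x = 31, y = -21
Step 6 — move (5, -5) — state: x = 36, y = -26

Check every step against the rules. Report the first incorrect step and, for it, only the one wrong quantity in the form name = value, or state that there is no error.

1. x = 2 + (6) = 8, y = 4 + (4) = 8 (confirmed correct)
2. x = 8 + (9) = 17, y = 8 + (-9) = -1 (agrees with the transcript)
3. x = 17 + (-3) = 14, y = -1 + (-8) = -9 (verified)
4. x = 14 + (8) = 22, y = -9 + (-6) = -15 (in agreement)
5. x = 22 + (9) = 31, y = -15 + (-6) = -21 (in agreement)
6. x = 31 + (5) = 36, y = -21 + (-5) = -26 (exactly as logged)
The whole run recomputes cleanly — no discrepancies.

no error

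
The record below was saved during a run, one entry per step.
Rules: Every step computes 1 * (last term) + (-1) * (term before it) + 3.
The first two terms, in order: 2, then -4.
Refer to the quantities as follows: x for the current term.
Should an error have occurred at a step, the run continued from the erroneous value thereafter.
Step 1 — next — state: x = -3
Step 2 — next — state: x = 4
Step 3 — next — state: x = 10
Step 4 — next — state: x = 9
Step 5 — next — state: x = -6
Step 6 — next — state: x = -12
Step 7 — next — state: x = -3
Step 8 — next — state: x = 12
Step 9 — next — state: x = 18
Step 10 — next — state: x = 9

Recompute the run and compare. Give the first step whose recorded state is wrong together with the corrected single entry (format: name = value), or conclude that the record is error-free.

step 5, x = 2

Step 1: x = 1*(-4) + (-1)*(2) + (3) = -3 — agrees with the record.
Step 2: x = 1*(-3) + (-1)*(-4) + (3) = 4 — verified.
Step 3: x = 1*(4) + (-1)*(-3) + (3) = 10 — verified.
Step 4: x = 1*(10) + (-1)*(4) + (3) = 9 — no discrepancy.
Step 5: x = 1*(9) + (-1)*(10) + (3) = 2 — first mismatch against the record.
Conclusion: step 5 carries the first error; the entry should be x = 2.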